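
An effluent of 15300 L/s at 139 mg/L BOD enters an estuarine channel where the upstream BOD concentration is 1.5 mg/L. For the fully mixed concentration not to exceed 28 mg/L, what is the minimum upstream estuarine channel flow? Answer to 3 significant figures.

Set C_mix = 28: (Q·1.500 + 15300·139.0) / (Q + 15300) = 28
→ Q = 15300·(139.0 − 28)/(28 − 1.500) = 64090 L/s.

64100 L/s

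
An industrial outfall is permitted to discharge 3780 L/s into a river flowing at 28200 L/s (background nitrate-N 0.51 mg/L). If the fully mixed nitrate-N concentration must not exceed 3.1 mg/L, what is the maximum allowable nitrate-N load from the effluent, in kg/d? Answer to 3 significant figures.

Mass balance at the limit: 28200·0.5100 + 3780·Cₑ = 31980·3.1 → Cₑ = 22.42 mg/L.
3780 L/s = 3.780 m³/s. Load = 3.780 m³/s × 22.42 g/m³ × 86 400 s/d = 7323 kg/d.

7320 kg/d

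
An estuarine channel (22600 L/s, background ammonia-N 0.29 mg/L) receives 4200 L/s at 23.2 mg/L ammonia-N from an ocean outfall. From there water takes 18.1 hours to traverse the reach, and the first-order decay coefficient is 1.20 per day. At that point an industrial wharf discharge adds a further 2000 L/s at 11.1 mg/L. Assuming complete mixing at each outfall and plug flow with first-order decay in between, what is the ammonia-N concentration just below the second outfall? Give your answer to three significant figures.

2.23 mg/L

Mixed concentration C = ΣQC/ΣQ = (22600·0.2900 + 4200·23.20) / 26800 = 104000/26800 = 3.880 mg/L; combined flow 26800 L/s.
After decay, C = 3.880 × e^(−kt) = 3.880 × 0.4045 = 1.570 mg/L.
At the second outfall, C = (26800·1.570 + 2000·11.10) / (26800 + 2000) = 2.232 mg/L.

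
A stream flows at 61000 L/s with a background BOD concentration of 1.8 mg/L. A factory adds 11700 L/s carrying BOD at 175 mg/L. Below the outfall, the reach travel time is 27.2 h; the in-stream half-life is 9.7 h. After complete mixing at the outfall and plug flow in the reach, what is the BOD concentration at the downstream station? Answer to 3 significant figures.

4.25 mg/L

Conservation of mass: C = (61000·1.800 + 11700·175.0) / 72700 = 2157000/72700 = 29.67 mg/L.
Half-life 9.7 h → k = ln 2 / 9.7 = 0.07146 h⁻¹ = 1.715 d⁻¹.
Applying C = C₀e^(−kt): 29.67 × 0.1432 = 4.249 mg/L.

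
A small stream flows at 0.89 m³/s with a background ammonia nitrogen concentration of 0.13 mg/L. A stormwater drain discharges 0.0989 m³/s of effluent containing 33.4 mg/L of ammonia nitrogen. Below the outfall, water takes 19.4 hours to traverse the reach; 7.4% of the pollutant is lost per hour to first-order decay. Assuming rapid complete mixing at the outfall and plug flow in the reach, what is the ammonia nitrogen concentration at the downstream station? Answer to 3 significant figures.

After mixing, C = (0.8900·0.1300 + 0.09890·33.40) / 0.9889 = 3.419/0.9889 = 3.457 mg/L.
7.4%/h lost → k = −ln(1 − 0.074) = 0.07688 h⁻¹.
Applying C = C₀e^(−kt): 3.457 × 0.2250 = 0.7780 mg/L.

0.778 mg/L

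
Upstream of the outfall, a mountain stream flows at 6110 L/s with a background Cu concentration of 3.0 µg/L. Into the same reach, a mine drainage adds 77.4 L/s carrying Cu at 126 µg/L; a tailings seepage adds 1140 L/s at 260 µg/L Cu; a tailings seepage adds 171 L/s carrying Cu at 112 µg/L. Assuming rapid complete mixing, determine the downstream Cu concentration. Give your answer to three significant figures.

Mass balance: C = (6110·3.000 + 77.40·126.0 + 1140·260.0 + 171.0·112.0) / 7498 = 343600/7498 = 45.83 µg/L.

45.8 µg/L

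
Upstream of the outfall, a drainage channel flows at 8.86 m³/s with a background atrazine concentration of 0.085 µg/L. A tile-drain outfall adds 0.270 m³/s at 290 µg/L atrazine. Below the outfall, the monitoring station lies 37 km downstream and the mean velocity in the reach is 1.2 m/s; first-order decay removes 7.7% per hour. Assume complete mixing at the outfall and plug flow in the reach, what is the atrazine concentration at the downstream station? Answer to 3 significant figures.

4.36 µg/L

Conservation of mass: C = (8.860·0.08500 + 0.2700·290.0) / 9.130 = 79.05/9.130 = 8.659 µg/L.
Travel time t = 37·1000 / 1.2 = 30830 s = 8.565 h.
7.7%/h lost → k = −ln(1 − 0.077) = 0.08013 h⁻¹.
Decay over the reach: 8.659·exp(−kt) = 8.659·0.5035 = 4.359 µg/L.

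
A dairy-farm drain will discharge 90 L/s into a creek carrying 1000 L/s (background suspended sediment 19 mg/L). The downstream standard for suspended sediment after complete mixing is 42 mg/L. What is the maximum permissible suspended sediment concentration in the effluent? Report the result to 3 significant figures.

298 mg/L

At the limit, (Qr·Cr + Qe·Cₑ)/(Qr + Qe) = 42:
Cₑ = (1090·42 − 1000·19.00) / 90.00 = 297.6 mg/L.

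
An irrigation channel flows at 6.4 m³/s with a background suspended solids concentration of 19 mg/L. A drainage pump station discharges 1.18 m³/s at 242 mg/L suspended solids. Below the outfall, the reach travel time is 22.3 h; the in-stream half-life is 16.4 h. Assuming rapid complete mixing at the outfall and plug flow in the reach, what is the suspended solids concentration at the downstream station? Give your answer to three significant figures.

20.9 mg/L

Mass balance: C = (6.400·19.00 + 1.180·242.0) / 7.580 = 407.2/7.580 = 53.72 mg/L.
Half-life 16.4 h → k = ln 2 / 16.4 = 0.04227 h⁻¹ = 1.014 d⁻¹.
Applying C = C₀e^(−kt): 53.72 × 0.3896 = 20.93 mg/L.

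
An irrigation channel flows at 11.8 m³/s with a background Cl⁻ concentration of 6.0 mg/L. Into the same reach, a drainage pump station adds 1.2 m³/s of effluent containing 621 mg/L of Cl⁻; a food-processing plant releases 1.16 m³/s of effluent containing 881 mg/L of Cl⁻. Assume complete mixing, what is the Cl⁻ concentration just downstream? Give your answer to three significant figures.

After mixing, C = (11.80·6.000 + 1.200·621.0 + 1.160·881.0) / 14.16 = 1838/14.16 = 129.8 mg/L.

130 mg/L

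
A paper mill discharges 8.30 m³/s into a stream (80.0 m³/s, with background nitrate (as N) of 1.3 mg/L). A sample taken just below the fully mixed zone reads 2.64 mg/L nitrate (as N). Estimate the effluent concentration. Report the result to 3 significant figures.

15.6 mg/L

Mass balance: 80.00·1.300 + 8.300·Cₑ = 88.30·2.640
→ Cₑ = (88.30·2.640 − 80.00·1.300) / 8.300 = 15.56 mg/L.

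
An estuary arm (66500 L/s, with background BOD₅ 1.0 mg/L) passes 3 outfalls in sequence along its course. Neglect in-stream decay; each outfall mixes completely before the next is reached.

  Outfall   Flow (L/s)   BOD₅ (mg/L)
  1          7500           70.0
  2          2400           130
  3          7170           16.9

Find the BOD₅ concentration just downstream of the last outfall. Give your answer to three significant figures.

After outfall 1: Q = 66500 + 7500 = 74000 L/s; C = (66500·1.000 + 7500·70.00)/74000 = 7.993 mg/L.
After outfall 2: Q = 74000 + 2400 = 76400 L/s; C = (74000·7.993 + 2400·130.0)/76400 = 11.83 mg/L.
After outfall 3: Q = 76400 + 7170 = 83570 L/s; C = (76400·11.83 + 7170·16.90)/83570 = 12.26 mg/L.

12.3 mg/L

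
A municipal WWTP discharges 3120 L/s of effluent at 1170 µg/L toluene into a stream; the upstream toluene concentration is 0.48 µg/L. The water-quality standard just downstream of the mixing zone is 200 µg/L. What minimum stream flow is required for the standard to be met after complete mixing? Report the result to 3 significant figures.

Set C_mix = 200: (Q·0.4800 + 3120·1170) / (Q + 3120) = 200
→ Q = 3120·(1170 − 200)/(200 − 0.4800) = 15170 L/s.

15200 L/s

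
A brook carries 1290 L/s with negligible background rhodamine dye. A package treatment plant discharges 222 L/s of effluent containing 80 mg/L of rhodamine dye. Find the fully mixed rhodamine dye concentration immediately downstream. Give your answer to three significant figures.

Mass balance: C = (1290·0 + 222.0·80.00) / 1512 = 17760/1512 = 11.75 mg/L.

11.7 mg/L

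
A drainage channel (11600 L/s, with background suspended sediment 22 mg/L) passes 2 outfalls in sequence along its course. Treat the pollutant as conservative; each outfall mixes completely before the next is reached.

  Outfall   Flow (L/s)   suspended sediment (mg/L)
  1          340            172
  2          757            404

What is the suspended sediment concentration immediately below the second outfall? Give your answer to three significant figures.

48.8 mg/L

Outfall 1: combined Q = 11940 L/s; C = (11600·22.00 + 340.0·172.0)/11940 = 26.27 mg/L.
Outfall 2: combined Q = 12700 L/s; C = (11940·26.27 + 757.0·404.0)/12700 = 48.79 mg/L.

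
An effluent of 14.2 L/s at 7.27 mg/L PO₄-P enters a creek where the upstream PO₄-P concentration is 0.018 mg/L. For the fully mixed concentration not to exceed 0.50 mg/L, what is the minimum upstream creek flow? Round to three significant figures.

Set C_mix = 0.50: (Q·0.01800 + 14.20·7.270) / (Q + 14.20) = 0.50
→ Q = 14.20·(7.270 − 0.50)/(0.50 − 0.01800) = 199.4 L/s.

199 L/s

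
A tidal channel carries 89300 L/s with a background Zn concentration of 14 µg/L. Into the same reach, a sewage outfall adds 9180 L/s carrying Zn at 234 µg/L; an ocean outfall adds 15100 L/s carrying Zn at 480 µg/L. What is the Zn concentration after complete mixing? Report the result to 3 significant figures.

Mixed concentration C = ΣQC/ΣQ = (89300·14.00 + 9180·234.0 + 15100·480.0) / 113600 = 10650000/113600 = 93.73 µg/L.

93.7 µg/L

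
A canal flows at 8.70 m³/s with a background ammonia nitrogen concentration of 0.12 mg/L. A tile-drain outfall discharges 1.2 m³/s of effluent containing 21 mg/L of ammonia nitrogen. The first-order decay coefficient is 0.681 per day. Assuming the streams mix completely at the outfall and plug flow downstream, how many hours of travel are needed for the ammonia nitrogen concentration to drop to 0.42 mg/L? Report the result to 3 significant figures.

Mass balance: C = (8.700·0.1200 + 1.200·21.00) / 9.900 = 26.24/9.900 = 2.651 mg/L.
2.651·exp(−k·t) = 0.42 → t = ln(2.651/0.42)/k = 233700 s = 64.93 h.

64.9 h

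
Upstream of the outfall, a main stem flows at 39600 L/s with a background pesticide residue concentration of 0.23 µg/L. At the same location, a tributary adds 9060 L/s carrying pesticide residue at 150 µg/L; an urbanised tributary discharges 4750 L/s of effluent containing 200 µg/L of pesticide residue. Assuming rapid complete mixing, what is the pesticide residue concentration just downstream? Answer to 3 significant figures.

43.4 µg/L

Mass balance: C = (39600·0.2300 + 9060·150.0 + 4750·200.0) / 53410 = 2318000/53410 = 43.40 µg/L.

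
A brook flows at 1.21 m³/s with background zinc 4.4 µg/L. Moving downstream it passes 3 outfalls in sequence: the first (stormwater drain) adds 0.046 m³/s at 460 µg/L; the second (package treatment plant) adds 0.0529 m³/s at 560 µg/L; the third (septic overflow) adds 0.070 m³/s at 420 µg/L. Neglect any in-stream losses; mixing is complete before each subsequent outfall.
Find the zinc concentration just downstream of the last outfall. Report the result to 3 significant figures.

After outfall 1: Q = 1.210 + 0.04600 = 1.256 m³/s; C = (1.210·4.400 + 0.04600·460.0)/1.256 = 21.09 µg/L.
After outfall 2: Q = 1.256 + 0.05290 = 1.309 m³/s; C = (1.256·21.09 + 0.05290·560.0)/1.309 = 42.87 µg/L.
After outfall 3: Q = 1.309 + 0.07000 = 1.379 m³/s; C = (1.309·42.87 + 0.07000·420.0)/1.379 = 62.01 µg/L.

62.0 µg/L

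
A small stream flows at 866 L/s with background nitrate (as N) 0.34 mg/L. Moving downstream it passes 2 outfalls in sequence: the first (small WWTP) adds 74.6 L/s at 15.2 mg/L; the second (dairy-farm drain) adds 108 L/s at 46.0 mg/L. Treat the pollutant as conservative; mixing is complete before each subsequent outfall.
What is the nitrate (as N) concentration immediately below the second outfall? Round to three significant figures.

6.10 mg/L

Outfall 1: combined Q = 940.6 L/s; C = (866.0·0.3400 + 74.60·15.20)/940.6 = 1.519 mg/L.
Outfall 2: combined Q = 1049 L/s; C = (940.6·1.519 + 108.0·46.00)/1049 = 6.100 mg/L.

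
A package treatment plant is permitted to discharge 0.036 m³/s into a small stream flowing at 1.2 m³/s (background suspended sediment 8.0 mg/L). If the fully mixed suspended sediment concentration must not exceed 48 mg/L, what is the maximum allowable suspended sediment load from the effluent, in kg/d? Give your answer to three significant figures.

Mass balance at the limit: 1.200·8.000 + 0.03600·Cₑ = 1.236·48 → Cₑ = 1381 mg/L.
Load = 0.03600 m³/s × 1381 g/m³ × 86 400 s/d = 4296 kg/d.

4300 kg/d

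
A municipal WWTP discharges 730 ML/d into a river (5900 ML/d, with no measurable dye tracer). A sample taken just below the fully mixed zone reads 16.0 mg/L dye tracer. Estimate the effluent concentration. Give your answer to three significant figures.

Mass balance: 5900·0 + 730.0·Cₑ = 6630·16.00
→ Cₑ = (6630·16.00 − 5900·0) / 730.0 = 145.3 mg/L.

145 mg/L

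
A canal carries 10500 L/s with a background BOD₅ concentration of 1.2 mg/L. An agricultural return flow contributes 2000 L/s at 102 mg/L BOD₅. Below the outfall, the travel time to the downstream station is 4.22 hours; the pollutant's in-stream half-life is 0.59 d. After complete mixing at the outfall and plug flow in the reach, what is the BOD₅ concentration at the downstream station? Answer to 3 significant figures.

14.1 mg/L

Mixed concentration C = ΣQC/ΣQ = (10500·1.200 + 2000·102.0) / 12500 = 216600/12500 = 17.33 mg/L.
Half-life 0.59 d → k = ln 2 / 0.59 = 1.175 d⁻¹.
After decay, C = 17.33 × e^(−kt) = 17.33 × 0.8134 = 14.09 mg/L.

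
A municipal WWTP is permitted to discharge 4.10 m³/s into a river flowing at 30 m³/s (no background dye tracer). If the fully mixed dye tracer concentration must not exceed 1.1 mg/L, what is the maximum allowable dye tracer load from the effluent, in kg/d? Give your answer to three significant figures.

3240 kg/d

Mass balance at the limit: 30.00·0 + 4.100·Cₑ = 34.10·1.1 → Cₑ = 9.149 mg/L.
Load = 4.100 m³/s × 9.149 g/m³ × 86 400 s/d = 3241 kg/d.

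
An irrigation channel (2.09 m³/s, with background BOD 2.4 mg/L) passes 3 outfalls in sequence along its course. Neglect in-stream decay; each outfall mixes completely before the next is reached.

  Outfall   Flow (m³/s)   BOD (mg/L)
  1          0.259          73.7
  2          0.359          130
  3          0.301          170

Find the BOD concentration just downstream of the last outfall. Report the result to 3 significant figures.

Outfall 1: combined Q = 2.349 m³/s; C = (2.090·2.400 + 0.2590·73.70)/2.349 = 10.26 mg/L.
Outfall 2: combined Q = 2.708 m³/s; C = (2.349·10.26 + 0.3590·130.0)/2.708 = 26.14 mg/L.
Outfall 3: combined Q = 3.009 m³/s; C = (2.708·26.14 + 0.3010·170.0)/3.009 = 40.53 mg/L.

40.5 mg/L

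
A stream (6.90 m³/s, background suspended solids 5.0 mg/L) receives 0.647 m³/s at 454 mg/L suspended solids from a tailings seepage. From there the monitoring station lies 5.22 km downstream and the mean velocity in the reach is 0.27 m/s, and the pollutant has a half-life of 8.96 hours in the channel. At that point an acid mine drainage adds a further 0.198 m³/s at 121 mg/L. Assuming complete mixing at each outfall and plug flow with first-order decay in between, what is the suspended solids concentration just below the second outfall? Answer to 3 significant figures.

Mass balance: C = (6.900·5.000 + 0.6470·454.0) / 7.547 = 328.2/7.547 = 43.49 mg/L; combined flow 7.547 m³/s.
Travel time t = 5.22·1000 / 0.27 = 19330 s = 5.370 h.
Half-life 8.96 h → k = ln 2 / 8.96 = 0.07736 h⁻¹ = 1.857 d⁻¹.
Decay over the reach: 43.49·exp(−kt) = 43.49·0.6600 = 28.71 mg/L.
Second outfall: C = (7.547·28.71 + 0.1980·121.0)/7.745 = 31.07 mg/L.

31.1 mg/L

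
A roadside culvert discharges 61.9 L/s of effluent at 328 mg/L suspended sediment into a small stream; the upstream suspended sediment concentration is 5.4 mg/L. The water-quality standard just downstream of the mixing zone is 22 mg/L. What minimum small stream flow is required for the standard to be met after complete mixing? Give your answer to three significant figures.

Set C_mix = 22: (Q·5.400 + 61.90·328.0) / (Q + 61.90) = 22
→ Q = 61.90·(328.0 − 22)/(22 − 5.400) = 1141 L/s.

1140 L/s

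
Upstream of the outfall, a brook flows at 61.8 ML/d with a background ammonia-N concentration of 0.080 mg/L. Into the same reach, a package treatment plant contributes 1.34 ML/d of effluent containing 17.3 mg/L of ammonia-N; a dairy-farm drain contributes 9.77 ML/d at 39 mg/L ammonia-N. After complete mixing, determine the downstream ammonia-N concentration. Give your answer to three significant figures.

5.61 mg/L

Conservation of mass: C = (61.80·0.08000 + 1.340·17.30 + 9.770·39.00) / 72.91 = 409.2/72.91 = 5.612 mg/L.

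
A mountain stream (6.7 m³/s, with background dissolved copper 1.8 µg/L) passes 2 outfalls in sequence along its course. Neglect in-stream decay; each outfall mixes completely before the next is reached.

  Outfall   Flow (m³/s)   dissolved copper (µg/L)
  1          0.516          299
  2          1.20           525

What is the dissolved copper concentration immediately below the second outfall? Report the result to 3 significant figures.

After outfall 1: Q = 6.700 + 0.5160 = 7.216 m³/s; C = (6.700·1.800 + 0.5160·299.0)/7.216 = 23.05 µg/L.
After outfall 2: Q = 7.216 + 1.200 = 8.416 m³/s; C = (7.216·23.05 + 1.200·525.0)/8.416 = 94.62 µg/L.

94.6 µg/L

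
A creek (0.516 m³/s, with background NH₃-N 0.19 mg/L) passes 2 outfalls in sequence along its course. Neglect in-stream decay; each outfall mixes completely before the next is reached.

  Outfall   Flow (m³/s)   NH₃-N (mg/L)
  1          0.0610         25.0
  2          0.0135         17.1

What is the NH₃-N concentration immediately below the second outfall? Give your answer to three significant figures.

3.14 mg/L

Outfall 1: combined Q = 0.5770 m³/s; C = (0.5160·0.1900 + 0.06100·25.00)/0.5770 = 2.813 mg/L.
Outfall 2: combined Q = 0.5905 m³/s; C = (0.5770·2.813 + 0.01350·17.10)/0.5905 = 3.140 mg/L.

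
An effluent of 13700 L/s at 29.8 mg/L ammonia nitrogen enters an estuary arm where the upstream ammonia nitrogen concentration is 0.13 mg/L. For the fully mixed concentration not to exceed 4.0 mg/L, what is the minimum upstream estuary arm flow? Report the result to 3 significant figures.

Set C_mix = 4.0: (Q·0.1300 + 13700·29.80) / (Q + 13700) = 4.0
→ Q = 13700·(29.80 − 4.0)/(4.0 − 0.1300) = 91330 L/s.

91300 L/s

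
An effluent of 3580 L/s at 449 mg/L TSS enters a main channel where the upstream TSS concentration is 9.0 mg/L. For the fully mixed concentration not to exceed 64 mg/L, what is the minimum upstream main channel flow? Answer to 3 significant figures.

25100 L/s

Set C_mix = 64: (Q·9.000 + 3580·449.0) / (Q + 3580) = 64
→ Q = 3580·(449.0 − 64)/(64 − 9.000) = 25060 L/s.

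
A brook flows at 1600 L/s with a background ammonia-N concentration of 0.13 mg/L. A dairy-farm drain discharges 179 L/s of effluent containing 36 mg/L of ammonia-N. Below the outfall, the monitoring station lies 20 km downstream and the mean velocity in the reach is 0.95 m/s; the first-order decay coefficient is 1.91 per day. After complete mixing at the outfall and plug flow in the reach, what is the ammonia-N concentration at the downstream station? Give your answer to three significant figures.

2.35 mg/L

Mixed concentration C = ΣQC/ΣQ = (1600·0.1300 + 179.0·36.00) / 1779 = 6652/1779 = 3.739 mg/L.
Travel time t = 20·1000 / 0.95 = 21050 s = 5.848 h.
Applying C = C₀e^(−kt): 3.739 × 0.6279 = 2.348 mg/L.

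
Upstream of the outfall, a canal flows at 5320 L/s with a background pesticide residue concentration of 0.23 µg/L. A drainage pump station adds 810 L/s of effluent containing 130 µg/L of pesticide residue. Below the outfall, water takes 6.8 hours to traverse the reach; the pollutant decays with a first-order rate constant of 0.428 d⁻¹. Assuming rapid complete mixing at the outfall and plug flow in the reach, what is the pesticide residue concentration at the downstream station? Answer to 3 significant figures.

Flow-weighted average: C = (5320·0.2300 + 810.0·130.0) / 6130 = 106500/6130 = 17.38 µg/L.
Decay over the reach: 17.38·exp(−kt) = 17.38·0.8858 = 15.39 µg/L.

15.4 µg/L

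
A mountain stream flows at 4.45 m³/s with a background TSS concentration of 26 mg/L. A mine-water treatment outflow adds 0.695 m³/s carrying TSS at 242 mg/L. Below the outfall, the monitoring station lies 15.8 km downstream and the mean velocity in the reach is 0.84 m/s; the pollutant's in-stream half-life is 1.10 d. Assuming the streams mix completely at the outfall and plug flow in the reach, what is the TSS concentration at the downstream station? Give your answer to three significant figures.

Mixed concentration C = ΣQC/ΣQ = (4.450·26.00 + 0.6950·242.0) / 5.145 = 283.9/5.145 = 55.18 mg/L.
Travel time t = 15.8·1000 / 0.84 = 18810 s = 5.225 h.
Half-life 1.10 d → k = ln 2 / 1.10 = 0.6301 d⁻¹.
First-order decay: C = 55.18·exp(−k·t) = 55.18·0.8718 = 48.10 mg/L.

48.1 mg/L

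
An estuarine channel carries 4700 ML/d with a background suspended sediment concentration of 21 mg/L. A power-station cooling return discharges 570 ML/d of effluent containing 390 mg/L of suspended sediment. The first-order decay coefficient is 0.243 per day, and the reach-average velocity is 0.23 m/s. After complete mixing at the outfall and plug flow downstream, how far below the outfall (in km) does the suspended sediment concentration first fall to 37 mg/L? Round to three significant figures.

Flow-weighted average: C = (4700·21.00 + 570.0·390.0) / 5270 = 321000/5270 = 60.91 mg/L.
Set 60.91·exp(−k·t) = 37 → t = ln(60.91/37)/k = 177200 s = 49.23 h.
Distance = v·t = 0.23·177200 = 40770 m = 40.77 km.

40.8 km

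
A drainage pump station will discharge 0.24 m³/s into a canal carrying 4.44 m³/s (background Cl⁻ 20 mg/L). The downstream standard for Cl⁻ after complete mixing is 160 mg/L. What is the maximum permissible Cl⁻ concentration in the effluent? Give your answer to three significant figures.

At the limit, (Qr·Cr + Qe·Cₑ)/(Qr + Qe) = 160:
Cₑ = (4.680·160 − 4.440·20.00) / 0.2400 = 2750 mg/L.

2750 mg/L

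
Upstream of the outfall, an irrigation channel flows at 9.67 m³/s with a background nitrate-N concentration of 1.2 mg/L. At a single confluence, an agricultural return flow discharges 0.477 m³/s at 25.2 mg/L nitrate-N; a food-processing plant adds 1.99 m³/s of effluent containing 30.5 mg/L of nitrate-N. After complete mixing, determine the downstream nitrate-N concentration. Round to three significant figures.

Mass balance: C = (9.670·1.200 + 0.4770·25.20 + 1.990·30.50) / 12.14 = 84.32/12.14 = 6.947 mg/L.

6.95 mg/L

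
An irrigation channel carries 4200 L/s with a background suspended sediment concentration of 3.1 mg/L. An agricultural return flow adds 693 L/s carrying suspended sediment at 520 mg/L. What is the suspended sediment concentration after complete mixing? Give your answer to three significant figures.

76.3 mg/L

Mass balance: C = (4200·3.100 + 693.0·520.0) / 4893 = 373400/4893 = 76.31 mg/L.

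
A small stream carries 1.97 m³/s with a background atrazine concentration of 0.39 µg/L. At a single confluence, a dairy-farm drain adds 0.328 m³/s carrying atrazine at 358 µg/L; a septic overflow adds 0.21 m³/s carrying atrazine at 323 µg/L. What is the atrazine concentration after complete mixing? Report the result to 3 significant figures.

Mixed concentration C = ΣQC/ΣQ = (1.970·0.3900 + 0.3280·358.0 + 0.2100·323.0) / 2.508 = 186.0/2.508 = 74.17 µg/L.

74.2 µg/L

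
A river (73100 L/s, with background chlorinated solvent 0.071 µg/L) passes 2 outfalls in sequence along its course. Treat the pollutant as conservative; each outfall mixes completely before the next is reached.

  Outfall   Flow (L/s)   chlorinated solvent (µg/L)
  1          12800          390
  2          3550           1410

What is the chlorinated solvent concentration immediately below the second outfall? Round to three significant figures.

Below outfall 1: Q → 85900 L/s, C = (73100·0.07100 + 12800·390.0)/85900 = 58.17 µg/L.
Below outfall 2: Q → 89450 L/s, C = (85900·58.17 + 3550·1410)/89450 = 111.8 µg/L.

112 µg/L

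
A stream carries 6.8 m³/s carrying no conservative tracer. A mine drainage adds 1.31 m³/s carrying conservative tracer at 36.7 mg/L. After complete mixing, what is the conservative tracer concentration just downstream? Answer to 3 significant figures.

After mixing, C = (6.800·0 + 1.310·36.70) / 8.110 = 48.08/8.110 = 5.928 mg/L.

5.93 mg/L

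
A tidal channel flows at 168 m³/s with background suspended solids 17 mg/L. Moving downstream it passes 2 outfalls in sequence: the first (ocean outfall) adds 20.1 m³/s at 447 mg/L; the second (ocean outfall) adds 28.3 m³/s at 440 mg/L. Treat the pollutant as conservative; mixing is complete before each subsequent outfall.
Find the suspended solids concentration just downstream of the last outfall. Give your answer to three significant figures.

112 mg/L

After outfall 1: Q = 168.0 + 20.10 = 188.1 m³/s; C = (168.0·17.00 + 20.10·447.0)/188.1 = 62.95 mg/L.
After outfall 2: Q = 188.1 + 28.30 = 216.4 m³/s; C = (188.1·62.95 + 28.30·440.0)/216.4 = 112.3 mg/L.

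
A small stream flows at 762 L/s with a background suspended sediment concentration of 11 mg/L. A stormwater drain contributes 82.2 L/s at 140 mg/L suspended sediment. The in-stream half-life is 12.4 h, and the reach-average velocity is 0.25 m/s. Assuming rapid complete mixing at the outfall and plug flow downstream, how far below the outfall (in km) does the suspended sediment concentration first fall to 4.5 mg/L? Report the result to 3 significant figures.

26.7 km

Mass balance: C = (762.0·11.00 + 82.20·140.0) / 844.2 = 19890/844.2 = 23.56 mg/L.
Half-life 12.4 h → k = ln 2 / 12.4 = 0.05590 h⁻¹ = 1.342 d⁻¹.
Set 23.56·exp(−k·t) = 4.5 → t = ln(23.56/4.5)/k = 106600 s = 29.62 h.
Distance = v·t = 0.25·106600 = 26650 m = 26.65 km.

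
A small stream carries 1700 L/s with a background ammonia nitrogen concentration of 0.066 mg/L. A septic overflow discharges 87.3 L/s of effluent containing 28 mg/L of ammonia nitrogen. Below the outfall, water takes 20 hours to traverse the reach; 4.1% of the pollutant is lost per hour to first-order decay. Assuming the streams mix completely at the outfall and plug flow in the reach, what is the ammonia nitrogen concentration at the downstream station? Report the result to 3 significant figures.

0.619 mg/L

Mixed concentration C = ΣQC/ΣQ = (1700·0.06600 + 87.30·28.00) / 1787 = 2557/1787 = 1.430 mg/L.
4.1%/h lost → k = −ln(1 − 0.041) = 0.04186 h⁻¹.
First-order decay: C = 1.430·exp(−k·t) = 1.430·0.4329 = 0.6192 mg/L.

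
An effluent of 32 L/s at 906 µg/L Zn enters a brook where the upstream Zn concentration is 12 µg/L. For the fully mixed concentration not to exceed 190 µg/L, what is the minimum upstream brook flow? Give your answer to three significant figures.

Set C_mix = 190: (Q·12.00 + 32.00·906.0) / (Q + 32.00) = 190
→ Q = 32.00·(906.0 − 190)/(190 − 12.00) = 128.7 L/s.

129 L/s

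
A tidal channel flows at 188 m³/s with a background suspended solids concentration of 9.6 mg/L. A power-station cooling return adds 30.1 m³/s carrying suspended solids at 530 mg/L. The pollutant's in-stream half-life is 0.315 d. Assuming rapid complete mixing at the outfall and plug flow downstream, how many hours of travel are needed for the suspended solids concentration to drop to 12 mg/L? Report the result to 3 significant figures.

Mass balance: C = (188.0·9.600 + 30.10·530.0) / 218.1 = 17760/218.1 = 81.42 mg/L.
Half-life 0.315 d → k = ln 2 / 0.315 = 2.200 d⁻¹.
81.42·exp(−k·t) = 12 → t = ln(81.42/12)/k = 75180 s = 20.88 h.

20.9 h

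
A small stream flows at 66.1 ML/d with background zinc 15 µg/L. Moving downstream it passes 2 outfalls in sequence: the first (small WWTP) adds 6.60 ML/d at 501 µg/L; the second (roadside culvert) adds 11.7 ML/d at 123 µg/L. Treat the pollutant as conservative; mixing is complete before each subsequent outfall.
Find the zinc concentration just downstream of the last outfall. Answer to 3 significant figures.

Outfall 1: combined Q = 72.70 ML/d; C = (66.10·15.00 + 6.600·501.0)/72.70 = 59.12 µg/L.
Outfall 2: combined Q = 84.40 ML/d; C = (72.70·59.12 + 11.70·123.0)/84.40 = 67.98 µg/L.

68.0 µg/L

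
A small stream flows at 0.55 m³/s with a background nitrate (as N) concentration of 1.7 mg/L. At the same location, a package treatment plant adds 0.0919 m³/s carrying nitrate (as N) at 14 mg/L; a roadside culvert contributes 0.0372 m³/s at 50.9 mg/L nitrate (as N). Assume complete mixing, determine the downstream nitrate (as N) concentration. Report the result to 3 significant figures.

Flow-weighted average: C = (0.5500·1.700 + 0.09190·14.00 + 0.03720·50.90) / 0.6791 = 4.115/0.6791 = 6.060 mg/L.

6.06 mg/L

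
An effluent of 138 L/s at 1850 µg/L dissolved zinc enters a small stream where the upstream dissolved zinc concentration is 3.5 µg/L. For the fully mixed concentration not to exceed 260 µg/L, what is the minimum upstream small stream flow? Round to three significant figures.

Set C_mix = 260: (Q·3.500 + 138.0·1850) / (Q + 138.0) = 260
→ Q = 138.0·(1850 − 260)/(260 − 3.500) = 855.4 L/s.

855 L/s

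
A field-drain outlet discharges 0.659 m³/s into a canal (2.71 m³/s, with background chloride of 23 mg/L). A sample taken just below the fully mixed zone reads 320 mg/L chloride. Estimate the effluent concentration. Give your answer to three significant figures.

Mass balance: 2.710·23.00 + 0.6590·Cₑ = 3.369·320.0
→ Cₑ = (3.369·320.0 − 2.710·23.00) / 0.6590 = 1541 mg/L.

1540 mg/L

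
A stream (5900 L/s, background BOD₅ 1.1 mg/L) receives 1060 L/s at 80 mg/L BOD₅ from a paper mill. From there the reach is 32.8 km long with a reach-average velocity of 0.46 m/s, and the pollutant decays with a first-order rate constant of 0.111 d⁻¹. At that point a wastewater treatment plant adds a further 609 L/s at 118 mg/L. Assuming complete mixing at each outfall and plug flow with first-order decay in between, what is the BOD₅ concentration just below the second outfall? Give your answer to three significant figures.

20.5 mg/L

Conservation of mass: C = (5900·1.100 + 1060·80.00) / 6960 = 91290/6960 = 13.12 mg/L; combined flow 6960 L/s.
Travel time t = 32.8·1000 / 0.46 = 71300 s = 19.81 h.
After decay, C = 13.12 × e^(−kt) = 13.12 × 0.9125 = 11.97 mg/L.
At the second outfall, C = (6960·11.97 + 609.0·118.0) / (6960 + 609.0) = 20.50 mg/L.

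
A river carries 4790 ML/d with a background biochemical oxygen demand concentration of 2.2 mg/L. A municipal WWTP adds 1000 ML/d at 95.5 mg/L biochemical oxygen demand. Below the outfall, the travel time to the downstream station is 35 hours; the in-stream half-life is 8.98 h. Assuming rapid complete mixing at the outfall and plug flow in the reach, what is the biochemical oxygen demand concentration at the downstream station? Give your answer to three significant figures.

Flow-weighted average: C = (4790·2.200 + 1000·95.50) / 5790 = 106000/5790 = 18.31 mg/L.
Half-life 8.98 h → k = ln 2 / 8.98 = 0.07719 h⁻¹ = 1.853 d⁻¹.
Applying C = C₀e^(−kt): 18.31 × 0.06710 = 1.229 mg/L.

1.23 mg/L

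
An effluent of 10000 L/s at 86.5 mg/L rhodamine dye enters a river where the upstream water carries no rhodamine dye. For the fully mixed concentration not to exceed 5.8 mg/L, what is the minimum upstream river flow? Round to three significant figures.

139000 L/s

Set C_mix = 5.8: (Q·0 + 10000·86.50) / (Q + 10000) = 5.8
→ Q = 10000·(86.50 − 5.8)/(5.8 − 0) = 139100 L/s.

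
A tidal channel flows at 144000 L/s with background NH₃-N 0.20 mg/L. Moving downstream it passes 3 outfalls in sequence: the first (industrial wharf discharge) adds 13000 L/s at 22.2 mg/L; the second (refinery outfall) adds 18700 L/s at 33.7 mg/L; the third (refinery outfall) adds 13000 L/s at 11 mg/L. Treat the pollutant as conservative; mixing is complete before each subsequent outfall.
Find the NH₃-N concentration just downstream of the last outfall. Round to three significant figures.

Below outfall 1: Q → 157000 L/s, C = (144000·0.2000 + 13000·22.20)/157000 = 2.022 mg/L.
Below outfall 2: Q → 175700 L/s, C = (157000·2.022 + 18700·33.70)/175700 = 5.393 mg/L.
Below outfall 3: Q → 188700 L/s, C = (175700·5.393 + 13000·11.00)/188700 = 5.779 mg/L.

5.78 mg/L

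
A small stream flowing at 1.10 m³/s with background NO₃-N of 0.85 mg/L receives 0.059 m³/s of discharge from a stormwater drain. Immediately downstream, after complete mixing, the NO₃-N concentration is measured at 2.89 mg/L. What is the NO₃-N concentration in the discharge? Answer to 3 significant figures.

40.9 mg/L

Mass balance: 1.100·0.8500 + 0.05900·Cₑ = 1.159·2.890
→ Cₑ = (1.159·2.890 − 1.100·0.8500) / 0.05900 = 40.92 mg/L.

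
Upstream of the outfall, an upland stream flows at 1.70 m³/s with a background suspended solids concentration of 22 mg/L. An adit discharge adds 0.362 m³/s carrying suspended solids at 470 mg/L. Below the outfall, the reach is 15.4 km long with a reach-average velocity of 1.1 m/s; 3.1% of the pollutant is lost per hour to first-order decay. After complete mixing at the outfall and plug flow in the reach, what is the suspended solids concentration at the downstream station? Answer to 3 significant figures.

Conservation of mass: C = (1.700·22.00 + 0.3620·470.0) / 2.062 = 207.5/2.062 = 100.6 mg/L.
Travel time t = 15.4·1000 / 1.1 = 14000 s = 3.889 h.
3.1%/h lost → k = −ln(1 − 0.031) = 0.03149 h⁻¹.
Applying C = C₀e^(−kt): 100.6 × 0.8847 = 89.05 mg/L.

89.0 mg/L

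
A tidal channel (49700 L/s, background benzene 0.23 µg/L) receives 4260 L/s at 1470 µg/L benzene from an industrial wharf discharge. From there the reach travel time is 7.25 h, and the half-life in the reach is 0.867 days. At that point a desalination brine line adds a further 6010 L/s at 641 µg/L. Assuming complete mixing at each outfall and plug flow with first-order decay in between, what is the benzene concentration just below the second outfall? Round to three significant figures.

After mixing, C = (49700·0.2300 + 4260·1470) / 53960 = 6274000/53960 = 116.3 µg/L; combined flow 53960 L/s.
Half-life 0.867 d → k = ln 2 / 0.867 = 0.7995 d⁻¹.
Decay over the reach: 116.3·exp(−kt) = 116.3·0.7854 = 91.32 µg/L.
Second outfall: C = (53960·91.32 + 6010·641.0)/59970 = 146.4 µg/L.

146 µg/L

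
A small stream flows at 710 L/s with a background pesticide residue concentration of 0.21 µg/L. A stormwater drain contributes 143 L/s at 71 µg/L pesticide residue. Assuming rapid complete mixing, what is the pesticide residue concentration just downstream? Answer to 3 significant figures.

12.1 µg/L

Mixed concentration C = ΣQC/ΣQ = (710.0·0.2100 + 143.0·71.00) / 853.0 = 10300/853.0 = 12.08 µg/L.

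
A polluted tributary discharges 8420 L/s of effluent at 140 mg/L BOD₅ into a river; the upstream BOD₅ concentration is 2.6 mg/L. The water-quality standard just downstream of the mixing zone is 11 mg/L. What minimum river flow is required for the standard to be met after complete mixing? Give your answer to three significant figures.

Set C_mix = 11: (Q·2.600 + 8420·140.0) / (Q + 8420) = 11
→ Q = 8420·(140.0 − 11)/(11 − 2.600) = 129300 L/s.

129000 L/s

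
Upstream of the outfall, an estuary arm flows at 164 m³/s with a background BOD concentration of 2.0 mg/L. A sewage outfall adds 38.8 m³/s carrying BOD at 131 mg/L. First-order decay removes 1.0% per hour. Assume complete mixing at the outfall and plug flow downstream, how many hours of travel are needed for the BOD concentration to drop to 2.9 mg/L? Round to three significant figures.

221 h

After mixing, C = (164.0·2.000 + 38.80·131.0) / 202.8 = 5411/202.8 = 26.68 mg/L.
1.0%/h lost → k = −ln(1 − 0.01) = 0.01005 h⁻¹.
26.68·exp(−k·t) = 2.9 → t = ln(26.68/2.9)/k = 794900 s = 220.8 h.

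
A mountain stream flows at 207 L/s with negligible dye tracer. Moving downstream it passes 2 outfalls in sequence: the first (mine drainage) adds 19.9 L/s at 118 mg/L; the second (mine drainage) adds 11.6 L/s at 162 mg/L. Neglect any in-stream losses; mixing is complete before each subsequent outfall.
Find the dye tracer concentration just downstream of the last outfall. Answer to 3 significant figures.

17.7 mg/L

Outfall 1: combined Q = 226.9 L/s; C = (207.0·0 + 19.90·118.0)/226.9 = 10.35 mg/L.
Outfall 2: combined Q = 238.5 L/s; C = (226.9·10.35 + 11.60·162.0)/238.5 = 17.72 mg/L.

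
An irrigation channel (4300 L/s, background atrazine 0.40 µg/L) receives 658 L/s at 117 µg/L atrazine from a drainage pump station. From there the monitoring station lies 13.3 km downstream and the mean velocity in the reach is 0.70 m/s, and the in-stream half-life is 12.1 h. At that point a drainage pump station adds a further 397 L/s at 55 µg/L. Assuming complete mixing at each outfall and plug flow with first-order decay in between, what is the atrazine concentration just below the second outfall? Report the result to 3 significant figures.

Flow-weighted average: C = (4300·0.4000 + 658.0·117.0) / 4958 = 78710/4958 = 15.87 µg/L; combined flow 4958 L/s.
Travel time t = 13.3·1000 / 0.70 = 19000 s = 5.278 h.
Half-life 12.1 h → k = ln 2 / 12.1 = 0.05728 h⁻¹ = 1.375 d⁻¹.
Decay over the reach: 15.87·exp(−kt) = 15.87·0.7391 = 11.73 µg/L.
At the second outfall, C = (4958·11.73 + 397.0·55.00) / (4958 + 397.0) = 14.94 µg/L.

14.9 µg/L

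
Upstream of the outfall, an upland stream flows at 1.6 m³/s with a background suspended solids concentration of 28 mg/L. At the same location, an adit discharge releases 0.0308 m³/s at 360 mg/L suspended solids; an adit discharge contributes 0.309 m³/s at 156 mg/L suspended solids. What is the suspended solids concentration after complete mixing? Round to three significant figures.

After mixing, C = (1.600·28.00 + 0.03080·360.0 + 0.3090·156.0) / 1.940 = 104.1/1.940 = 53.66 mg/L.

53.7 mg/L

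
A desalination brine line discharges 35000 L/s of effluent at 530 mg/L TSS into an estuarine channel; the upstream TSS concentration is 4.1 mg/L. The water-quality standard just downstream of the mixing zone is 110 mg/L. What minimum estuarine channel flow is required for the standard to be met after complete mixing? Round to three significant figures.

139000 L/s

Set C_mix = 110: (Q·4.100 + 35000·530.0) / (Q + 35000) = 110
→ Q = 35000·(530.0 − 110)/(110 − 4.100) = 138800 L/s.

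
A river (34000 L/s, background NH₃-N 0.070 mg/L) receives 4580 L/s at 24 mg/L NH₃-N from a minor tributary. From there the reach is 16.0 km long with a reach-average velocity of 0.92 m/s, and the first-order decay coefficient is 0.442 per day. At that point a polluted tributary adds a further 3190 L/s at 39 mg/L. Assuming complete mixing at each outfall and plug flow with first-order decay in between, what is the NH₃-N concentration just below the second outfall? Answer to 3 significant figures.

5.44 mg/L

Mass balance: C = (34000·0.07000 + 4580·24.00) / 38580 = 112300/38580 = 2.911 mg/L; combined flow 38580 L/s.
Travel time t = 16.0·1000 / 0.92 = 17390 s = 4.831 h.
After decay, C = 2.911 × e^(−kt) = 2.911 × 0.9149 = 2.663 mg/L.
At the second outfall, C = (38580·2.663 + 3190·39.00) / (38580 + 3190) = 5.438 mg/L.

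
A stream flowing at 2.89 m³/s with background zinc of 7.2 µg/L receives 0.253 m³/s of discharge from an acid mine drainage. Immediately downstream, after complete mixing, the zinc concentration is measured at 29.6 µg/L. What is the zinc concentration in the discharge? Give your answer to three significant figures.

Mass balance: 2.890·7.200 + 0.2530·Cₑ = 3.143·29.60
→ Cₑ = (3.143·29.60 − 2.890·7.200) / 0.2530 = 285.5 µg/L.

285 µg/L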